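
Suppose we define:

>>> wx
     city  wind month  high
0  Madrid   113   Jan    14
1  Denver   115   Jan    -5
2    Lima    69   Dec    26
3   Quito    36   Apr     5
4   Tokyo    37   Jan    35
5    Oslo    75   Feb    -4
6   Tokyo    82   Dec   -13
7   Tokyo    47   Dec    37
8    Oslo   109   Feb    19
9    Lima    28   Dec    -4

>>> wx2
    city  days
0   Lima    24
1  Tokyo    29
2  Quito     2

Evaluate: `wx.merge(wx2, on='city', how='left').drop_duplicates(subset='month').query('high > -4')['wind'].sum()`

218

merge on 'city' (how='left') → 10 rows:
     city  wind month  high  days
0  Madrid   113   Jan    14   NaN
1  Denver   115   Jan    -5   NaN
2    Lima    69   Dec    26  24.0
3   Quito    36   Apr     5   2.0
4   Tokyo    37   Jan    35  29.0
5    Oslo    75   Feb    -4   NaN
6   Tokyo    82   Dec   -13  29.0
7   Tokyo    47   Dec    37  29.0
8    Oslo   109   Feb    19   NaN
9    Lima    28   Dec    -4  24.0
drop duplicate month (keep=first):
     city  wind month  high  days
0  Madrid   113   Jan    14   NaN
2    Lima    69   Dec    26  24.0
3   Quito    36   Apr     5   2.0
5    Oslo    75   Feb    -4   NaN
filter rows where high > -4:
     city  wind month  high  days
0  Madrid   113   Jan    14   NaN
2    Lima    69   Dec    26  24.0
3   Quito    36   Apr     5   2.0
The sum of column 'wind' is 218.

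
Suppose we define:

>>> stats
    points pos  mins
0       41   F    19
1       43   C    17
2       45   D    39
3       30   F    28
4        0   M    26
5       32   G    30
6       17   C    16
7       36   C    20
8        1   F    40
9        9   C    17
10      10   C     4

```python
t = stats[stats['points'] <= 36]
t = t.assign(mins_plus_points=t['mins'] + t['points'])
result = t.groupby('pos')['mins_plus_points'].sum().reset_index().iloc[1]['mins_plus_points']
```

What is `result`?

filter rows where points <= 36:
    points pos  mins
3       30   F    28
4        0   M    26
5       32   G    30
6       17   C    16
7       36   C    20
8        1   F    40
9        9   C    17
10      10   C     4
add column mins_plus_points = t['mins'] + t['points']:
    points pos  mins  mins_plus_points
3       30   F    28                58
4        0   M    26                26
5       32   G    30                62
6       17   C    16                33
7       36   C    20                56
8        1   F    40                41
9        9   C    17                26
10      10   C     4                14
group by pos, sum of mins_plus_points:
pos
C    129
F     99
G     62
M     26
Name: mins_plus_points, dtype: int64
reset_index():
  pos  mins_plus_points
0   C               129
1   F                99
2   G                62
3   M                26
Taking the value at position 1, column 'mins_plus_points' gives 99.

99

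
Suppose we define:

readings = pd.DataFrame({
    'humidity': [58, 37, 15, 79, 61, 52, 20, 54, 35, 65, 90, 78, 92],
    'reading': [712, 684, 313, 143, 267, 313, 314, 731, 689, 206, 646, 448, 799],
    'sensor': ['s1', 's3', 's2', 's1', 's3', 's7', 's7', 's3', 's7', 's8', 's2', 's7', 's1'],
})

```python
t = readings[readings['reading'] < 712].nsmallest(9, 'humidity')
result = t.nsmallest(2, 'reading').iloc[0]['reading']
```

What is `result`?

filter rows where reading < 712:
    humidity  reading sensor
1         37      684     s3
2         15      313     s2
3         79      143     s1
4         61      267     s3
5         52      313     s7
6         20      314     s7
8         35      689     s7
9         65      206     s8
10        90      646     s2
11        78      448     s7
take 9 rows with smallest humidity:
    humidity  reading sensor
2         15      313     s2
6         20      314     s7
8         35      689     s7
1         37      684     s3
5         52      313     s7
4         61      267     s3
9         65      206     s8
11        78      448     s7
3         79      143     s1
take 2 rows with smallest reading:
   humidity  reading sensor
3        79      143     s1
9        65      206     s8
Taking the value at position 0, column 'reading' gives 143.

143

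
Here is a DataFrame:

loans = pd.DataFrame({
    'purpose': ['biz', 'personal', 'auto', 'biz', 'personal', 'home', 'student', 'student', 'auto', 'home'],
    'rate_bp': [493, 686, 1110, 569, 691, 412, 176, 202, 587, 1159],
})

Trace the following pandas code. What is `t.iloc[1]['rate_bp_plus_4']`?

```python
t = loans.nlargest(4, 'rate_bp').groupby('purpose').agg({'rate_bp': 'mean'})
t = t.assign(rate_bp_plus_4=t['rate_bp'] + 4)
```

take 4 rows with largest rate_bp:
    purpose  rate_bp
9      home     1159
2      auto     1110
4  personal      691
1  personal      686
group by purpose, mean of rate_bp:
          rate_bp
purpose          
auto       1110.0
home       1159.0
personal    688.5
add column rate_bp_plus_4 = t['rate_bp'] + 4:
          rate_bp  rate_bp_plus_4
purpose                          
auto       1110.0          1114.0
home       1159.0          1163.0
personal    688.5           692.5

1163.0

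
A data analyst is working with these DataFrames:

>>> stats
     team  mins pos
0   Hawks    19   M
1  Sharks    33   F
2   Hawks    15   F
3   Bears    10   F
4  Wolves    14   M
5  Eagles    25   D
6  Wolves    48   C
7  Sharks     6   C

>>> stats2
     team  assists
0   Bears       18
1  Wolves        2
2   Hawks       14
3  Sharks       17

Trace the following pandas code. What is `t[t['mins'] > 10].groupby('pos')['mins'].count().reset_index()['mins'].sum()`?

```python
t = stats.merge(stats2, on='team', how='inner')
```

5

merge on 'team' (how='inner') → 7 rows:
     team  mins pos  assists
0   Hawks    19   M       14
1  Sharks    33   F       17
2   Hawks    15   F       14
3   Bears    10   F       18
4  Wolves    14   M        2
5  Wolves    48   C        2
6  Sharks     6   C       17
filter rows where mins > 10:
     team  mins pos  assists
0   Hawks    19   M       14
1  Sharks    33   F       17
2   Hawks    15   F       14
4  Wolves    14   M        2
5  Wolves    48   C        2
group by pos, count of mins:
pos
C    1
F    2
M    2
Name: mins, dtype: int64
reset_index():
  pos  mins
0   C     1
1   F     2
2   M     2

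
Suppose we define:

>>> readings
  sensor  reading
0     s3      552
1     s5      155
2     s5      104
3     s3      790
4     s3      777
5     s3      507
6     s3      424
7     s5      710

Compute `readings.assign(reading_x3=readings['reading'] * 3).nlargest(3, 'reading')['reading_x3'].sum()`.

add column reading_x3 = readings['reading'] * 3:
  sensor  reading  reading_x3
0     s3      552        1656
1     s5      155         465
2     s5      104         312
3     s3      790        2370
4     s3      777        2331
5     s3      507        1521
6     s3      424        1272
7     s5      710        2130
take 3 rows with largest reading:
  sensor  reading  reading_x3
3     s3      790        2370
4     s3      777        2331
7     s5      710        2130
Then the sum of column 'reading_x3': 6831

6831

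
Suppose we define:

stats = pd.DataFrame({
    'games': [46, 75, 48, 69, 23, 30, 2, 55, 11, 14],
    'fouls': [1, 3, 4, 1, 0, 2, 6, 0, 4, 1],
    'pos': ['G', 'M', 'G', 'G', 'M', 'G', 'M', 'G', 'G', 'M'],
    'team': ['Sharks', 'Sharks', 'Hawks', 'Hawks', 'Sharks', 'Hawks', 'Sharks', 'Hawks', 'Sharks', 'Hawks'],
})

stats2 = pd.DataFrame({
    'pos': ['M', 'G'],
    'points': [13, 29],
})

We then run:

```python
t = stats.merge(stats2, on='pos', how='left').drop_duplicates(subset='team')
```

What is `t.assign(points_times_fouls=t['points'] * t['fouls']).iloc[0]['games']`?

merge on 'pos' (how='left') → 10 rows:
   games  fouls pos    team  points
0     46      1   G  Sharks      29
1     75      3   M  Sharks      13
2     48      4   G   Hawks      29
3     69      1   G   Hawks      29
4     23      0   M  Sharks      13
5     30      2   G   Hawks      29
6      2      6   M  Sharks      13
7     55      0   G   Hawks      29
8     11      4   G  Sharks      29
9     14      1   M   Hawks      13
drop duplicate team (keep=first):
   games  fouls pos    team  points
0     46      1   G  Sharks      29
2     48      4   G   Hawks      29
add column points_times_fouls = t['points'] * t['fouls']:
   games  fouls pos    team  points  points_times_fouls
0     46      1   G  Sharks      29                  29
2     48      4   G   Hawks      29                 116
Taking the value at position 0, column 'games' gives 46.

46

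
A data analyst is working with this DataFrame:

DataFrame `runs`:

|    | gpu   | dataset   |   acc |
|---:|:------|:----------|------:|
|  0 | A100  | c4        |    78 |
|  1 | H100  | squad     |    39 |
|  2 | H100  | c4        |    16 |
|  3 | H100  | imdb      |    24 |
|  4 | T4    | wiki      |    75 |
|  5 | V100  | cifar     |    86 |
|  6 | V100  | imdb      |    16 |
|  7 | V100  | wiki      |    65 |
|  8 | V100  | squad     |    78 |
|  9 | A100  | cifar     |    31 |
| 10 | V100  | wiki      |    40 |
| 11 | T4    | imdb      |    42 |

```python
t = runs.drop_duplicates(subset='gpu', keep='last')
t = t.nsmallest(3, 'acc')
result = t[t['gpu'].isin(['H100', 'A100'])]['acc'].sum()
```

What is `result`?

55

drop duplicate gpu (keep=last):
     gpu dataset  acc
3   H100    imdb   24
9   A100   cifar   31
10  V100    wiki   40
11    T4    imdb   42
take 3 rows with smallest acc:
     gpu dataset  acc
3   H100    imdb   24
9   A100   cifar   31
10  V100    wiki   40
filter rows where gpu in ['H100', 'A100']:
    gpu dataset  acc
3  H100    imdb   24
9  A100   cifar   31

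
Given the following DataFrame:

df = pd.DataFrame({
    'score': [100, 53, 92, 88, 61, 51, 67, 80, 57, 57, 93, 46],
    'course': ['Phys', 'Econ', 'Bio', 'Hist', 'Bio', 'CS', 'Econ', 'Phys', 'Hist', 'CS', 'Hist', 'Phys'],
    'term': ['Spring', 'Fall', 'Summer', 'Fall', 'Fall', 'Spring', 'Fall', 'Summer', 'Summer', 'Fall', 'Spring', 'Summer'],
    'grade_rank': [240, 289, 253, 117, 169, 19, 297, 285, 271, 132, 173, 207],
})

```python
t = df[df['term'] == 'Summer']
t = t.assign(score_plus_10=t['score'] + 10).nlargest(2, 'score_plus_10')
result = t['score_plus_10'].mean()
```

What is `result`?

filter rows where term == 'Summer':
    score course    term  grade_rank
2      92    Bio  Summer         253
7      80   Phys  Summer         285
8      57   Hist  Summer         271
11     46   Phys  Summer         207
add column score_plus_10 = t['score'] + 10:
    score course    term  grade_rank  score_plus_10
2      92    Bio  Summer         253            102
7      80   Phys  Summer         285             90
8      57   Hist  Summer         271             67
11     46   Phys  Summer         207             56
take 2 rows with largest score_plus_10:
   score course    term  grade_rank  score_plus_10
2     92    Bio  Summer         253            102
7     80   Phys  Summer         285             90

96.0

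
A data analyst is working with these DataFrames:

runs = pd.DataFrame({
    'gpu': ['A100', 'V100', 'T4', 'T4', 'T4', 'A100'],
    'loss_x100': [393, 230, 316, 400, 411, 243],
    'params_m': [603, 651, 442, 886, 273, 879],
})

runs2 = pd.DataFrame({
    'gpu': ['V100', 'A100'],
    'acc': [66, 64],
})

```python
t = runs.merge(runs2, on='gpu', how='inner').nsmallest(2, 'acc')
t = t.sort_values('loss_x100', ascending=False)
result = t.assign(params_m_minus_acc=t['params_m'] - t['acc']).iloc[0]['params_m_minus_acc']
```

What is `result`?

539

merge on 'gpu' (how='inner') → 3 rows:
    gpu  loss_x100  params_m  acc
0  A100        393       603   64
1  V100        230       651   66
2  A100        243       879   64
take 2 rows with smallest acc:
    gpu  loss_x100  params_m  acc
0  A100        393       603   64
2  A100        243       879   64
sort by loss_x100 descending:
    gpu  loss_x100  params_m  acc
0  A100        393       603   64
2  A100        243       879   64
add column params_m_minus_acc = t['params_m'] - t['acc']:
    gpu  loss_x100  params_m  acc  params_m_minus_acc
0  A100        393       603   64                 539
2  A100        243       879   64                 815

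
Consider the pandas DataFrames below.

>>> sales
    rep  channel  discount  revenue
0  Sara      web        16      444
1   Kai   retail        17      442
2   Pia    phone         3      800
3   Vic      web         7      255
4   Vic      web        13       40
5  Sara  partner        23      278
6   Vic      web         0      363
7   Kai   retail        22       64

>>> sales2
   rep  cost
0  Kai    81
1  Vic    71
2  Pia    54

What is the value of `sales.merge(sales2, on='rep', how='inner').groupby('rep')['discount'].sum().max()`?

merge on 'rep' (how='inner') → 6 rows:
   rep channel  discount  revenue  cost
0  Kai  retail        17      442    81
1  Pia   phone         3      800    54
2  Vic     web         7      255    71
3  Vic     web        13       40    71
4  Vic     web         0      363    71
5  Kai  retail        22       64    81
group by rep, sum of discount:
rep
Kai    39
Pia     3
Vic    20
Name: discount, dtype: int64
Then the max of the resulting series: 39

39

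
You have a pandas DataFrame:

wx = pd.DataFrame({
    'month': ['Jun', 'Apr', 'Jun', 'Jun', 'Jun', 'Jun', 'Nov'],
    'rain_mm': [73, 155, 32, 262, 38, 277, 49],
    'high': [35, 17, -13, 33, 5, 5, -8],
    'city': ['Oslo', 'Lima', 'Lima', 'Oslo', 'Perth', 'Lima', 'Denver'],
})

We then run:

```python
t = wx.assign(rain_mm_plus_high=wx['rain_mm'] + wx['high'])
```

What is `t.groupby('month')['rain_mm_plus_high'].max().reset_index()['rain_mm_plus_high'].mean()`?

169.333333333

add column rain_mm_plus_high = wx['rain_mm'] + wx['high']:
  month  rain_mm  high    city  rain_mm_plus_high
0   Jun       73    35    Oslo                108
1   Apr      155    17    Lima                172
2   Jun       32   -13    Lima                 19
3   Jun      262    33    Oslo                295
4   Jun       38     5   Perth                 43
5   Jun      277     5    Lima                282
6   Nov       49    -8  Denver                 41
group by month, max of rain_mm_plus_high:
month
Apr    172
Jun    295
Nov     41
Name: rain_mm_plus_high, dtype: int64
reset_index():
  month  rain_mm_plus_high
0   Apr                172
1   Jun                295
2   Nov                 41
The mean of column 'rain_mm_plus_high' is 169.333333333.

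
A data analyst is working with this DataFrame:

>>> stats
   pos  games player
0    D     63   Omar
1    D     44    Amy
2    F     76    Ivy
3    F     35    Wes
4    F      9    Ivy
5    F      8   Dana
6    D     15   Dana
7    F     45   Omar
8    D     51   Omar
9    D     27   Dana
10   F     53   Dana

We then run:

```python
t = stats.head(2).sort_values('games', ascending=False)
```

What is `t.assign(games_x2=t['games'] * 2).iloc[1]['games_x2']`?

88

take first 2 rows:
  pos  games player
0   D     63   Omar
1   D     44    Amy
sort by games descending:
  pos  games player
0   D     63   Omar
1   D     44    Amy
add column games_x2 = t['games'] * 2:
  pos  games player  games_x2
0   D     63   Omar       126
1   D     44    Amy        88
Taking the value at position 1, column 'games_x2' gives 88.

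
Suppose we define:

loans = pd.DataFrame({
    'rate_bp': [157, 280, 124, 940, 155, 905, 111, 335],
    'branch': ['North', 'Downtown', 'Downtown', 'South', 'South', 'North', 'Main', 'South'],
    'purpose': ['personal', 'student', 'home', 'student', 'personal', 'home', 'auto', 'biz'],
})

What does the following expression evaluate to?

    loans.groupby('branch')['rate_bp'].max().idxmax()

group by branch, max of rate_bp:
branch
Downtown    280
Main        111
North       905
South       940
Name: rate_bp, dtype: int64
Finally, label with the largest value = South.

South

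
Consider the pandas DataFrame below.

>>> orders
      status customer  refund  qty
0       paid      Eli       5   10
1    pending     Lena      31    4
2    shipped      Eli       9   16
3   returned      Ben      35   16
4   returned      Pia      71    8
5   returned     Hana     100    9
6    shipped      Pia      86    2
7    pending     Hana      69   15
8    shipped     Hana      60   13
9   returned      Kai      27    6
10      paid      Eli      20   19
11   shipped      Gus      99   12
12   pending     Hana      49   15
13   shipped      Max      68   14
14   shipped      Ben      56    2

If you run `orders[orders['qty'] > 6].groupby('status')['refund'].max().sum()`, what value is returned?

filter rows where qty > 6:
      status customer  refund  qty
0       paid      Eli       5   10
2    shipped      Eli       9   16
3   returned      Ben      35   16
4   returned      Pia      71    8
5   returned     Hana     100    9
7    pending     Hana      69   15
8    shipped     Hana      60   13
10      paid      Eli      20   19
11   shipped      Gus      99   12
12   pending     Hana      49   15
13   shipped      Max      68   14
group by status, max of refund:
status
paid         20
pending      69
returned    100
shipped      99
Name: refund, dtype: int64
Reading off the sum of the resulting series, we get 288.

288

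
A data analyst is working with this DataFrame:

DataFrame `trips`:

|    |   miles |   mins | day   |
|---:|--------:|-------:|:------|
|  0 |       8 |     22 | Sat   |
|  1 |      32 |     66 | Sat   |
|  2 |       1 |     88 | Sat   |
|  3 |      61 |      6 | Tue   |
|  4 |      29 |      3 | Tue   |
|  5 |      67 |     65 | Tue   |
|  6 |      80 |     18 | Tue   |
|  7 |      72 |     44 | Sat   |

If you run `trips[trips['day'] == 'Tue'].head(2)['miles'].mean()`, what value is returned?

45.0

filter rows where day == 'Tue':
   miles  mins  day
3     61     6  Tue
4     29     3  Tue
5     67    65  Tue
6     80    18  Tue
take first 2 rows:
   miles  mins  day
3     61     6  Tue
4     29     3  Tue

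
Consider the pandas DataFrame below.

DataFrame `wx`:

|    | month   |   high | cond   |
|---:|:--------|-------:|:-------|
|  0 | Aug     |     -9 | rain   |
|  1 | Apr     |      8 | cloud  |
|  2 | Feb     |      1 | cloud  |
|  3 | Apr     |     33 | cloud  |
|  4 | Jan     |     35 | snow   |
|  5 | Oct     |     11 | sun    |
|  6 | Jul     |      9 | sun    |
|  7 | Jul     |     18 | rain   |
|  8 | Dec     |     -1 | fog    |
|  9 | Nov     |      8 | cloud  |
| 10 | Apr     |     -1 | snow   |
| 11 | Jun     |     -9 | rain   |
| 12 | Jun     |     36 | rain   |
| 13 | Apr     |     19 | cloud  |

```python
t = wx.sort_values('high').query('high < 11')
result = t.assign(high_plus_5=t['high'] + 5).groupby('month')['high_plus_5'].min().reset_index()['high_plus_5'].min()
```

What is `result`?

-4

sort by high:
   month  high   cond
0    Aug    -9   rain
11   Jun    -9   rain
8    Dec    -1    fog
10   Apr    -1   snow
2    Feb     1  cloud
1    Apr     8  cloud
9    Nov     8  cloud
6    Jul     9    sun
5    Oct    11    sun
7    Jul    18   rain
13   Apr    19  cloud
3    Apr    33  cloud
4    Jan    35   snow
12   Jun    36   rain
filter rows where high < 11:
   month  high   cond
0    Aug    -9   rain
11   Jun    -9   rain
8    Dec    -1    fog
10   Apr    -1   snow
2    Feb     1  cloud
1    Apr     8  cloud
9    Nov     8  cloud
6    Jul     9    sun
add column high_plus_5 = t['high'] + 5:
   month  high   cond  high_plus_5
0    Aug    -9   rain           -4
11   Jun    -9   rain           -4
8    Dec    -1    fog            4
10   Apr    -1   snow            4
2    Feb     1  cloud            6
1    Apr     8  cloud           13
9    Nov     8  cloud           13
6    Jul     9    sun           14
group by month, min of high_plus_5:
month
Apr     4
Aug    -4
Dec     4
Feb     6
Jul    14
Jun    -4
Nov    13
Name: high_plus_5, dtype: int64
reset_index():
  month  high_plus_5
0   Apr            4
1   Aug           -4
2   Dec            4
3   Feb            6
4   Jul           14
5   Jun           -4
6   Nov           13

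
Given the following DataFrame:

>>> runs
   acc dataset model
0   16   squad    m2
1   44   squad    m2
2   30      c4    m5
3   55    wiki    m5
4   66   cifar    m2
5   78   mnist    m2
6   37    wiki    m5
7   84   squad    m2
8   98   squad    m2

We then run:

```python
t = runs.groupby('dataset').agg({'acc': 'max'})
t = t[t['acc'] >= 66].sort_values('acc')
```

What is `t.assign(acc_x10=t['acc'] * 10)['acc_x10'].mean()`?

806.666666667

group by dataset, max of acc:
         acc
dataset     
c4        30
cifar     66
mnist     78
squad     98
wiki      55
filter rows where acc >= 66:
         acc
dataset     
cifar     66
mnist     78
squad     98
sort by acc:
         acc
dataset     
cifar     66
mnist     78
squad     98
add column acc_x10 = t['acc'] * 10:
         acc  acc_x10
dataset              
cifar     66      660
mnist     78      780
squad     98      980
Taking the mean of column 'acc_x10' gives 806.666666667.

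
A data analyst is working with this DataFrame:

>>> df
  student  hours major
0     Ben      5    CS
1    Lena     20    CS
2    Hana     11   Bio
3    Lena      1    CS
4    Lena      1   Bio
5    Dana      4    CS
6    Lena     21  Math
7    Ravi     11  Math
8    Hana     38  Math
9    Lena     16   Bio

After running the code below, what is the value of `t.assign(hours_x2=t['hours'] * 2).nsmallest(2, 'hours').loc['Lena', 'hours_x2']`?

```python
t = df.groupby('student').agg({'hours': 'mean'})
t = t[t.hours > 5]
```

group by student, mean of hours:
         hours
student       
Ben        5.0
Dana       4.0
Hana      24.5
Lena      11.8
Ravi      11.0
filter rows where hours > 5:
         hours
student       
Hana      24.5
Lena      11.8
Ravi      11.0
add column hours_x2 = t['hours'] * 2:
         hours  hours_x2
student                 
Hana      24.5      49.0
Lena      11.8      23.6
Ravi      11.0      22.0
take 2 rows with smallest hours:
         hours  hours_x2
student                 
Ravi      11.0      22.0
Lena      11.8      23.6

23.6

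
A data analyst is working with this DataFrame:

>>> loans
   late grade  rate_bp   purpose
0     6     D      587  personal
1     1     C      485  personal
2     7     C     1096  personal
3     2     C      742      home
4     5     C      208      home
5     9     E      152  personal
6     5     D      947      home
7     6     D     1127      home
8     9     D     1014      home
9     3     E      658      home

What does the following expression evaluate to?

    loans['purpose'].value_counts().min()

4

value_counts of purpose:
purpose
home        6
personal    4
Name: count, dtype: int64
Hence 4.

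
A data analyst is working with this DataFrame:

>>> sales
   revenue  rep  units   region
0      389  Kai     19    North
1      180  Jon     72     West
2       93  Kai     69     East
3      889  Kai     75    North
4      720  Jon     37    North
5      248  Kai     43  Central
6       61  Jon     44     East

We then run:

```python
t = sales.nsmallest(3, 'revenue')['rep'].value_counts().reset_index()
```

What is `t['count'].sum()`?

take 3 rows with smallest revenue:
   revenue  rep  units region
6       61  Jon     44   East
2       93  Kai     69   East
1      180  Jon     72   West
value_counts of rep:
rep
Jon    2
Kai    1
Name: count, dtype: int64
reset_index():
   rep  count
0  Jon      2
1  Kai      1
Finally, sum of column 'count' = 3.

3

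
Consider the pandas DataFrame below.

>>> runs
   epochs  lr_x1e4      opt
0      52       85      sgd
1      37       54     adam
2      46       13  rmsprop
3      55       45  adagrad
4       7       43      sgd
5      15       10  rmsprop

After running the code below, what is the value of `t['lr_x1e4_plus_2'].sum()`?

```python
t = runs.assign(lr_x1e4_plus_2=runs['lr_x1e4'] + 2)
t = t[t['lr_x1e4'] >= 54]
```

143

add column lr_x1e4_plus_2 = runs['lr_x1e4'] + 2:
   epochs  lr_x1e4      opt  lr_x1e4_plus_2
0      52       85      sgd              87
1      37       54     adam              56
2      46       13  rmsprop              15
3      55       45  adagrad              47
4       7       43      sgd              45
5      15       10  rmsprop              12
filter rows where lr_x1e4 >= 54:
   epochs  lr_x1e4   opt  lr_x1e4_plus_2
0      52       85   sgd              87
1      37       54  adam              56
Reading off the sum of column 'lr_x1e4_plus_2', we get 143.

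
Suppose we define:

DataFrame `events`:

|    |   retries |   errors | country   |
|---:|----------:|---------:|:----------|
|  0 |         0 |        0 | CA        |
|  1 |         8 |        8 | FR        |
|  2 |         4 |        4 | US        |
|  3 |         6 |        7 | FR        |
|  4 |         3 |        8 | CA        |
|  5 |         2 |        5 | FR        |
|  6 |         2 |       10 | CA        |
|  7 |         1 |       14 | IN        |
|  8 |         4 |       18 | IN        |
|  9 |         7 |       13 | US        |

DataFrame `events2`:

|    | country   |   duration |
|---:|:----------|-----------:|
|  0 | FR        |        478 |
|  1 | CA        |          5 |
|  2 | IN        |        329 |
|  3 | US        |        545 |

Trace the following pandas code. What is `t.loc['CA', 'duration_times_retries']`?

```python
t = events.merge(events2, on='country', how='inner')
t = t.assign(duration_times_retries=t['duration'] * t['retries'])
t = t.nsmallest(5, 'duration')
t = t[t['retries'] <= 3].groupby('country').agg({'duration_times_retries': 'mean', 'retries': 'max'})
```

merge on 'country' (how='inner') → 10 rows:
   retries  errors country  duration
0        0       0      CA         5
1        8       8      FR       478
2        4       4      US       545
3        6       7      FR       478
4        3       8      CA         5
5        2       5      FR       478
6        2      10      CA         5
7        1      14      IN       329
8        4      18      IN       329
9        7      13      US       545
add column duration_times_retries = t['duration'] * t['retries']:
   retries  errors country  duration  duration_times_retries
0        0       0      CA         5                       0
1        8       8      FR       478                    3824
2        4       4      US       545                    2180
3        6       7      FR       478                    2868
4        3       8      CA         5                      15
5        2       5      FR       478                     956
6        2      10      CA         5                      10
7        1      14      IN       329                     329
8        4      18      IN       329                    1316
9        7      13      US       545                    3815
take 5 rows with smallest duration:
   retries  errors country  duration  duration_times_retries
0        0       0      CA         5                       0
4        3       8      CA         5                      15
6        2      10      CA         5                      10
7        1      14      IN       329                     329
8        4      18      IN       329                    1316
filter rows where retries <= 3:
   retries  errors country  duration  duration_times_retries
0        0       0      CA         5                       0
4        3       8      CA         5                      15
6        2      10      CA         5                      10
7        1      14      IN       329                     329
group by country: mean(duration_times_retries), max(retries):
         duration_times_retries  retries
country                                 
CA                     8.333333        3
IN                   329.000000        1
Reading off the value at row 'CA', column 'duration_times_retries', we get 8.33333333333.

8.33333333333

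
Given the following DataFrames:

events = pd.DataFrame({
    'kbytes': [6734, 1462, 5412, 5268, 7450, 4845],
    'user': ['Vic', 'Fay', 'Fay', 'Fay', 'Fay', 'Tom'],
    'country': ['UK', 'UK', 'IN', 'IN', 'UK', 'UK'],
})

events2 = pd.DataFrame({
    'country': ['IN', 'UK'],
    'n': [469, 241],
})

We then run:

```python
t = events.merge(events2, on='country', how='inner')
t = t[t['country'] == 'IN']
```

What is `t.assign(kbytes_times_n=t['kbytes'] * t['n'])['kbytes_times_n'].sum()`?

merge on 'country' (how='inner') → 6 rows:
   kbytes user country    n
0    6734  Vic      UK  241
1    1462  Fay      UK  241
2    5412  Fay      IN  469
3    5268  Fay      IN  469
4    7450  Fay      UK  241
5    4845  Tom      UK  241
filter rows where country == 'IN':
   kbytes user country    n
2    5412  Fay      IN  469
3    5268  Fay      IN  469
add column kbytes_times_n = t['kbytes'] * t['n']:
   kbytes user country    n  kbytes_times_n
2    5412  Fay      IN  469         2538228
3    5268  Fay      IN  469         2470692
Reading off the sum of column 'kbytes_times_n', we get 5008920.

5008920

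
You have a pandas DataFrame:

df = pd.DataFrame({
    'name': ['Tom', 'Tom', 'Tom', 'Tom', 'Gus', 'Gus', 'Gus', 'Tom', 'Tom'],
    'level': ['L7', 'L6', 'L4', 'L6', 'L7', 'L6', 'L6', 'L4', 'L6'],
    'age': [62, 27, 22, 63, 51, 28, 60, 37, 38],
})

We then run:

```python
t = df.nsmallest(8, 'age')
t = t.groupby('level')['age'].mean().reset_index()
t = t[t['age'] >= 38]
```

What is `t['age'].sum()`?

take 8 rows with smallest age:
  name level  age
2  Tom    L4   22
1  Tom    L6   27
5  Gus    L6   28
7  Tom    L4   37
8  Tom    L6   38
4  Gus    L7   51
6  Gus    L6   60
0  Tom    L7   62
group by level, mean of age:
level
L4    29.50
L6    38.25
L7    56.50
Name: age, dtype: float64
reset_index():
  level    age
0    L4  29.50
1    L6  38.25
2    L7  56.50
filter rows where age >= 38:
  level    age
1    L6  38.25
2    L7  56.50

94.75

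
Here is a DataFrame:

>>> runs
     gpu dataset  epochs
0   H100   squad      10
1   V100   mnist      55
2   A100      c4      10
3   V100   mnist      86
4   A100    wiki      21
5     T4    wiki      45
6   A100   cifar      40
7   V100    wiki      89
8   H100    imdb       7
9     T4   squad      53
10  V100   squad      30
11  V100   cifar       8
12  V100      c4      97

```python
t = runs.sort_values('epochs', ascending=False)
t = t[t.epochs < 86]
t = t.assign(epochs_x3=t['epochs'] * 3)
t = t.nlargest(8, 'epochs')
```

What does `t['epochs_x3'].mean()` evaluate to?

sort by epochs descending:
     gpu dataset  epochs
12  V100      c4      97
7   V100    wiki      89
3   V100   mnist      86
1   V100   mnist      55
9     T4   squad      53
5     T4    wiki      45
6   A100   cifar      40
10  V100   squad      30
4   A100    wiki      21
0   H100   squad      10
2   A100      c4      10
11  V100   cifar       8
8   H100    imdb       7
filter rows where epochs < 86:
     gpu dataset  epochs
1   V100   mnist      55
9     T4   squad      53
5     T4    wiki      45
6   A100   cifar      40
10  V100   squad      30
4   A100    wiki      21
0   H100   squad      10
2   A100      c4      10
11  V100   cifar       8
8   H100    imdb       7
add column epochs_x3 = t['epochs'] * 3:
     gpu dataset  epochs  epochs_x3
1   V100   mnist      55        165
9     T4   squad      53        159
5     T4    wiki      45        135
6   A100   cifar      40        120
10  V100   squad      30         90
4   A100    wiki      21         63
0   H100   squad      10         30
2   A100      c4      10         30
11  V100   cifar       8         24
8   H100    imdb       7         21
take 8 rows with largest epochs:
     gpu dataset  epochs  epochs_x3
1   V100   mnist      55        165
9     T4   squad      53        159
5     T4    wiki      45        135
6   A100   cifar      40        120
10  V100   squad      30         90
4   A100    wiki      21         63
0   H100   squad      10         30
2   A100      c4      10         30
Then the mean of column 'epochs_x3': 99.0

99.0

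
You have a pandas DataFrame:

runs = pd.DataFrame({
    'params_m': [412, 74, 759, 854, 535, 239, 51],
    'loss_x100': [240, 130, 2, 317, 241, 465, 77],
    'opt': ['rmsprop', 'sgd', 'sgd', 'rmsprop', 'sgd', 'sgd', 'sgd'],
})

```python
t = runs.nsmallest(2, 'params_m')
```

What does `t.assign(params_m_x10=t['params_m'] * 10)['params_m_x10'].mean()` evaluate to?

625.0

take 2 rows with smallest params_m:
   params_m  loss_x100  opt
6        51         77  sgd
1        74        130  sgd
add column params_m_x10 = t['params_m'] * 10:
   params_m  loss_x100  opt  params_m_x10
6        51         77  sgd           510
1        74        130  sgd           740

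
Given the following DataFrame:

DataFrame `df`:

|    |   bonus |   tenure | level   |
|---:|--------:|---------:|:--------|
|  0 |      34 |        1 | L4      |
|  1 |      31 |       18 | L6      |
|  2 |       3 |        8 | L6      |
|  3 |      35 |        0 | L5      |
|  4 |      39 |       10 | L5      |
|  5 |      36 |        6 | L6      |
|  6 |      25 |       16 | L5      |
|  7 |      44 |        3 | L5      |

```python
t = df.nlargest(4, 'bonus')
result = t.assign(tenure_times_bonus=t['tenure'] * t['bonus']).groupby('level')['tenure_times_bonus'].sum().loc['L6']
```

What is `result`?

take 4 rows with largest bonus:
   bonus  tenure level
7     44       3    L5
4     39      10    L5
5     36       6    L6
3     35       0    L5
add column tenure_times_bonus = t['tenure'] * t['bonus']:
   bonus  tenure level  tenure_times_bonus
7     44       3    L5                 132
4     39      10    L5                 390
5     36       6    L6                 216
3     35       0    L5                   0
group by level, sum of tenure_times_bonus:
level
L5    522
L6    216
Name: tenure_times_bonus, dtype: int64
value at index 'L6' → 216

216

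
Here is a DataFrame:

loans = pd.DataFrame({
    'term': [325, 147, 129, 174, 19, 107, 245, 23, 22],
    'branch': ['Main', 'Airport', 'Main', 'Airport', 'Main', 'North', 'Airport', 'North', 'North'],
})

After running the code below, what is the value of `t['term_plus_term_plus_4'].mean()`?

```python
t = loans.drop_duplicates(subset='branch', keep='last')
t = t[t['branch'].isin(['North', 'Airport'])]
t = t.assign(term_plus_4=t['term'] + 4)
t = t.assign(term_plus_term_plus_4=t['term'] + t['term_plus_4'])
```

drop duplicate branch (keep=last):
   term   branch
4    19     Main
6   245  Airport
8    22    North
filter rows where branch in ['North', 'Airport']:
   term   branch
6   245  Airport
8    22    North
add column term_plus_4 = t['term'] + 4:
   term   branch  term_plus_4
6   245  Airport          249
8    22    North           26
add column term_plus_term_plus_4 = t['term'] + t['term_plus_4']:
   term   branch  term_plus_4  term_plus_term_plus_4
6   245  Airport          249                    494
8    22    North           26                     48
Finally, mean of column 'term_plus_term_plus_4' = 271.0.

271.0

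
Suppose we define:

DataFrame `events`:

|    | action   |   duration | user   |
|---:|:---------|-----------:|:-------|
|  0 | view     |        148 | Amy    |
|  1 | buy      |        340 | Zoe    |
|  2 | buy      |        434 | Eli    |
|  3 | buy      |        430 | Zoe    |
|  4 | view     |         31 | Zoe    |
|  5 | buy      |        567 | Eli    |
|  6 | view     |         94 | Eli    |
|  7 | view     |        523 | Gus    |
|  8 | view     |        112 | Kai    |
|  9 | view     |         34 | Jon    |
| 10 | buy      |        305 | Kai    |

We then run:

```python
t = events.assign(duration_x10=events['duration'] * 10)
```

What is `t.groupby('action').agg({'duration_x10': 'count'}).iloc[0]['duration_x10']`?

add column duration_x10 = events['duration'] * 10:
   action  duration user  duration_x10
0    view       148  Amy          1480
1     buy       340  Zoe          3400
2     buy       434  Eli          4340
3     buy       430  Zoe          4300
4    view        31  Zoe           310
5     buy       567  Eli          5670
6    view        94  Eli           940
7    view       523  Gus          5230
8    view       112  Kai          1120
9    view        34  Jon           340
10    buy       305  Kai          3050
group by action, count of duration_x10:
        duration_x10
action              
buy                5
view               6
So iloc[0]['duration_x10'] = 5.

5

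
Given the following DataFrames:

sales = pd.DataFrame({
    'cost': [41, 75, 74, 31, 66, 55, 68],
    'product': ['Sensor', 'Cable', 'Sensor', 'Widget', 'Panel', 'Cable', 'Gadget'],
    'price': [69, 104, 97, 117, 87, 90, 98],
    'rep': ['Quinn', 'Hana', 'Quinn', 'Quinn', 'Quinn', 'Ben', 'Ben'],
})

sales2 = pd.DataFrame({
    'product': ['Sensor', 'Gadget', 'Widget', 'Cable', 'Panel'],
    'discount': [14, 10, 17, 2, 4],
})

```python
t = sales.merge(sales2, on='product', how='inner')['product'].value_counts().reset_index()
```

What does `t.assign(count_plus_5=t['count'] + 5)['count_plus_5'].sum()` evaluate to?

merge on 'product' (how='inner') → 7 rows:
   cost product  price    rep  discount
0    41  Sensor     69  Quinn        14
1    75   Cable    104   Hana         2
2    74  Sensor     97  Quinn        14
3    31  Widget    117  Quinn        17
4    66   Panel     87  Quinn         4
5    55   Cable     90    Ben         2
6    68  Gadget     98    Ben        10
value_counts of product:
product
Sensor    2
Cable     2
Widget    1
Panel     1
Gadget    1
Name: count, dtype: int64
reset_index():
  product  count
0  Sensor      2
1   Cable      2
2  Widget      1
3   Panel      1
4  Gadget      1
add column count_plus_5 = t['count'] + 5:
  product  count  count_plus_5
0  Sensor      2             7
1   Cable      2             7
2  Widget      1             6
3   Panel      1             6
4  Gadget      1             6
sum of column 'count_plus_5' → 32

32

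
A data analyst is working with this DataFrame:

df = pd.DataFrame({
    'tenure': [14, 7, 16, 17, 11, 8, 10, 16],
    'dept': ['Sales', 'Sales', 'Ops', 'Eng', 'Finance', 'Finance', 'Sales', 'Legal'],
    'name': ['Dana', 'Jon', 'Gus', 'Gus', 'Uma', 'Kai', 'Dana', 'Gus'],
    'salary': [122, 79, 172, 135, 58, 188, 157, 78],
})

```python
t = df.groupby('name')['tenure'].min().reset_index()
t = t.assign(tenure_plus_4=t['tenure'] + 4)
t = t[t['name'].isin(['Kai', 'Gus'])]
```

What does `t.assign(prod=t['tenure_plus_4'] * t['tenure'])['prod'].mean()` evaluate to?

208.0

group by name, min of tenure:
name
Dana    10
Gus     16
Jon      7
Kai      8
Uma     11
Name: tenure, dtype: int64
reset_index():
   name  tenure
0  Dana      10
1   Gus      16
2   Jon       7
3   Kai       8
4   Uma      11
add column tenure_plus_4 = t['tenure'] + 4:
   name  tenure  tenure_plus_4
0  Dana      10             14
1   Gus      16             20
2   Jon       7             11
3   Kai       8             12
4   Uma      11             15
filter rows where name in ['Kai', 'Gus']:
  name  tenure  tenure_plus_4
1  Gus      16             20
3  Kai       8             12
add column prod = t['tenure_plus_4'] * t['tenure']:
  name  tenure  tenure_plus_4  prod
1  Gus      16             20   320
3  Kai       8             12    96
Finally, mean of column 'prod' = 208.0.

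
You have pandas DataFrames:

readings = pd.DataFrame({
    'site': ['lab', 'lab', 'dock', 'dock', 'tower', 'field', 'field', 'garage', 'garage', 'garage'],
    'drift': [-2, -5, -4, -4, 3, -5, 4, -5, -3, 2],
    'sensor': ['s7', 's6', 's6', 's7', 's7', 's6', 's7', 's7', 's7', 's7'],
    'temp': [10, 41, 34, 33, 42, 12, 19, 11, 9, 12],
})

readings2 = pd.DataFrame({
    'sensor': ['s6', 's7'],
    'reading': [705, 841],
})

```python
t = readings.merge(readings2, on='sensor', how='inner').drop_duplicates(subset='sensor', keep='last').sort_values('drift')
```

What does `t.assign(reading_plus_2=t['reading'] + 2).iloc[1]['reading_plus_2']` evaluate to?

843

merge on 'sensor' (how='inner') → 10 rows:
     site  drift sensor  temp  reading
0     lab     -2     s7    10      841
1     lab     -5     s6    41      705
2    dock     -4     s6    34      705
3    dock     -4     s7    33      841
4   tower      3     s7    42      841
5   field     -5     s6    12      705
6   field      4     s7    19      841
7  garage     -5     s7    11      841
8  garage     -3     s7     9      841
9  garage      2     s7    12      841
drop duplicate sensor (keep=last):
     site  drift sensor  temp  reading
5   field     -5     s6    12      705
9  garage      2     s7    12      841
sort by drift:
     site  drift sensor  temp  reading
5   field     -5     s6    12      705
9  garage      2     s7    12      841
add column reading_plus_2 = t['reading'] + 2:
     site  drift sensor  temp  reading  reading_plus_2
5   field     -5     s6    12      705             707
9  garage      2     s7    12      841             843
Then the value at position 1, column 'reading_plus_2': 843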